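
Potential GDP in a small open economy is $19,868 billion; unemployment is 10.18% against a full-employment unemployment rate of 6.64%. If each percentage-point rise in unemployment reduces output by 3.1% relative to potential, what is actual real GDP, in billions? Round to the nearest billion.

$17,688 billion

Unemployment gap = 10.18 - 6.64 = 3.54 points, so the output gap is -3.1 × 3.54 = -10.974%.
Actual GDP = 19868 × (1 - 10.974/100) = 19868 × 0.89026 ≈ 17688 billion.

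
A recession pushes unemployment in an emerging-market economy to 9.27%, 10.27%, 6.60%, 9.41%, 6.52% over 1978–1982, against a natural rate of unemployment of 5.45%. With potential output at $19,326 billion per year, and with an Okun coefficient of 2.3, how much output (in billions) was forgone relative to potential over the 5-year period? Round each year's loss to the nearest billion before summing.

$6,587 billion

Year 1978: gap = -2.3 × (9.27 - 5.45) = -8.786%, loss ≈ 19326 × 8.786/100 ≈ 1698.
Year 1979: gap = -2.3 × (10.27 - 5.45) = -11.086%, loss ≈ 19326 × 11.086/100 ≈ 2142.
Year 1980: gap = -2.3 × (6.6 - 5.45) = -2.645%, loss ≈ 19326 × 2.645/100 ≈ 511.
Year 1981: gap = -2.3 × (9.41 - 5.45) = -9.108%, loss ≈ 19326 × 9.108/100 ≈ 1760.
Year 1982: gap = -2.3 × (6.52 - 5.45) = -2.461%, loss ≈ 19326 × 2.461/100 ≈ 476.
Total lost output = 1698 + 2142 + 511 + 1760 + 476 = 6587 billion.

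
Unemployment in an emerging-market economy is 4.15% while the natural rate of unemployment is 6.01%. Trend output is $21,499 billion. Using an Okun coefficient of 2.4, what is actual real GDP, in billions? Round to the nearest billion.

$22,459 billion

Unemployment gap = 4.15 - 6.01 = -1.86 points, so the output gap is -2.4 × (-1.86) = 4.464%.
Actual GDP = 21499 × (1 + 4.464/100) = 21499 × 1.04464 ≈ 22459 billion.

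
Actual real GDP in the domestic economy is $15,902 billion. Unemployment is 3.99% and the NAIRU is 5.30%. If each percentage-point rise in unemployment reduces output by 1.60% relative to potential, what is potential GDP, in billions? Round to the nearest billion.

$15,576 billion

Unemployment gap = 3.99 - 5.3 = -1.31 points, so output gap = -1.6 × (-1.31) = 2.096%.
Since Y = Y* × (1 + gap/100), Y* = 15902/1.02096 ≈ 15576 billion.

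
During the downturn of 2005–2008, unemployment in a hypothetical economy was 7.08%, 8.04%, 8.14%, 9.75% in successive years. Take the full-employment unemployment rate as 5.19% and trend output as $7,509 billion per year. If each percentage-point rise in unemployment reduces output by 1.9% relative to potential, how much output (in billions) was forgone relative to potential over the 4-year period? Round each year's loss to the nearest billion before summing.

$1,749 billion

Year 2005: gap = -1.9 × (7.08 - 5.19) = -3.591%, loss ≈ 7509 × 3.591/100 ≈ 270.
Year 2006: gap = -1.9 × (8.04 - 5.19) = -5.415%, loss ≈ 7509 × 5.415/100 ≈ 407.
Year 2007: gap = -1.9 × (8.14 - 5.19) = -5.605%, loss ≈ 7509 × 5.605/100 ≈ 421.
Year 2008: gap = -1.9 × (9.75 - 5.19) = -8.664%, loss ≈ 7509 × 8.664/100 ≈ 651.
Total lost output = 270 + 407 + 421 + 651 = 1749 billion.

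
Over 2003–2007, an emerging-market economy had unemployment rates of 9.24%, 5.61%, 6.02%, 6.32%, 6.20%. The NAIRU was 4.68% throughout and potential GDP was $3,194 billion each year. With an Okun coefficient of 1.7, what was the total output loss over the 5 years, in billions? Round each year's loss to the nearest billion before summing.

Year 2003: gap = -1.7 × (9.24 - 4.68) = -7.752%, loss ≈ 3194 × 7.752/100 ≈ 248.
Year 2004: gap = -1.7 × (5.61 - 4.68) = -1.581%, loss ≈ 3194 × 1.581/100 ≈ 50.
Year 2005: gap = -1.7 × (6.02 - 4.68) = -2.278%, loss ≈ 3194 × 2.278/100 ≈ 73.
Year 2006: gap = -1.7 × (6.32 - 4.68) = -2.788%, loss ≈ 3194 × 2.788/100 ≈ 89.
Year 2007: gap = -1.7 × (6.2 - 4.68) = -2.584%, loss ≈ 3194 × 2.584/100 ≈ 83.
Total lost output = 248 + 50 + 73 + 89 + 83 = 543 billion.

$543 billion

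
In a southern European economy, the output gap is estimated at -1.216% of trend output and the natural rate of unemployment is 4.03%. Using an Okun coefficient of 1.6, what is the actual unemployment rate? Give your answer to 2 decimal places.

4.79%

From Okun's law, u - u* = -(output gap)/β = -(-1.216)/1.6 = 0.76 points.
So u = 4.03 + 0.76 = 4.79%.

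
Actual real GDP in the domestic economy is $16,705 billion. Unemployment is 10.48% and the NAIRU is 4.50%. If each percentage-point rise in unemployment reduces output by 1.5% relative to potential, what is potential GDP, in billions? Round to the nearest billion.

Unemployment gap = 10.48 - 4.5 = 5.98 points, so output gap = -1.5 × 5.98 = -8.97%.
Since Y = Y* × (1 + gap/100), Y* = 16705/0.9103 ≈ 18351 billion.

$18,351 billion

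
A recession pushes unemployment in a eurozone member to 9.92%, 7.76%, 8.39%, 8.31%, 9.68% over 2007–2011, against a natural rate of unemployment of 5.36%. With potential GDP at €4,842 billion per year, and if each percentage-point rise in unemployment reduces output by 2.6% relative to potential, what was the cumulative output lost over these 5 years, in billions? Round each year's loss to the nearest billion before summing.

Year 2007: gap = -2.6 × (9.92 - 5.36) = -11.856%, loss ≈ 4842 × 11.856/100 ≈ 574.
Year 2008: gap = -2.6 × (7.76 - 5.36) = -6.24%, loss ≈ 4842 × 6.24/100 ≈ 302.
Year 2009: gap = -2.6 × (8.39 - 5.36) = -7.878%, loss ≈ 4842 × 7.878/100 ≈ 381.
Year 2010: gap = -2.6 × (8.31 - 5.36) = -7.67%, loss ≈ 4842 × 7.67/100 ≈ 371.
Year 2011: gap = -2.6 × (9.68 - 5.36) = -11.232%, loss ≈ 4842 × 11.232/100 ≈ 544.
Total lost output = 574 + 302 + 381 + 371 + 544 = 2172 billion.

€2,172 billion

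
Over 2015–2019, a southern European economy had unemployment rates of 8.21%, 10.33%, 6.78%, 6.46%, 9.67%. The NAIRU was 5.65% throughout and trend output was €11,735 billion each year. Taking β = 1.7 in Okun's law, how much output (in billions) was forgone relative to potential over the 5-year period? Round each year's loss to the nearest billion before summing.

Year 2015: gap = -1.7 × (8.21 - 5.65) = -4.352%, loss ≈ 11735 × 4.352/100 ≈ 511.
Year 2016: gap = -1.7 × (10.33 - 5.65) = -7.956%, loss ≈ 11735 × 7.956/100 ≈ 934.
Year 2017: gap = -1.7 × (6.78 - 5.65) = -1.921%, loss ≈ 11735 × 1.921/100 ≈ 225.
Year 2018: gap = -1.7 × (6.46 - 5.65) = -1.377%, loss ≈ 11735 × 1.377/100 ≈ 162.
Year 2019: gap = -1.7 × (9.67 - 5.65) = -6.834%, loss ≈ 11735 × 6.834/100 ≈ 802.
Total lost output = 511 + 934 + 225 + 162 + 802 = 2634 billion.

€2,634 billion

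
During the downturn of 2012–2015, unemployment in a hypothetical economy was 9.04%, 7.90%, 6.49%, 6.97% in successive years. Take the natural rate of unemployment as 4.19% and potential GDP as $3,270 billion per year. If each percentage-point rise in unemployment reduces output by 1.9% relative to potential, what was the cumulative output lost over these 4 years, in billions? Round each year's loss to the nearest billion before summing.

Year 2012: gap = -1.9 × (9.04 - 4.19) = -9.215%, loss ≈ 3270 × 9.215/100 ≈ 301.
Year 2013: gap = -1.9 × (7.9 - 4.19) = -7.049%, loss ≈ 3270 × 7.049/100 ≈ 231.
Year 2014: gap = -1.9 × (6.49 - 4.19) = -4.37%, loss ≈ 3270 × 4.37/100 ≈ 143.
Year 2015: gap = -1.9 × (6.97 - 4.19) = -5.282%, loss ≈ 3270 × 5.282/100 ≈ 173.
Total lost output = 301 + 231 + 143 + 173 = 848 billion.

$848 billion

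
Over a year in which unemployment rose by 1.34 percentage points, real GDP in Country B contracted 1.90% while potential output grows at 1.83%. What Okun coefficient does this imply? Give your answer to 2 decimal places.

Growth form: g_Y = g_Y* - β × Δu, so β = (g_Y* - g_Y)/Δu.
β = (1.83 + 1.9)/1.34 = 3.73/1.34 = 2.78.

β ≈ 2.78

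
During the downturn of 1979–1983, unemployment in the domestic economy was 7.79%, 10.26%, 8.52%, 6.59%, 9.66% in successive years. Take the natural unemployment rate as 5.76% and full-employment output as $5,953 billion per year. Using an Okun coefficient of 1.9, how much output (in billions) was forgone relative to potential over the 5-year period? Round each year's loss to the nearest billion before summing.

Year 1979: gap = -1.9 × (7.79 - 5.76) = -3.857%, loss ≈ 5953 × 3.857/100 ≈ 230.
Year 1980: gap = -1.9 × (10.26 - 5.76) = -8.55%, loss ≈ 5953 × 8.55/100 ≈ 509.
Year 1981: gap = -1.9 × (8.52 - 5.76) = -5.244%, loss ≈ 5953 × 5.244/100 ≈ 312.
Year 1982: gap = -1.9 × (6.59 - 5.76) = -1.577%, loss ≈ 5953 × 1.577/100 ≈ 94.
Year 1983: gap = -1.9 × (9.66 - 5.76) = -7.41%, loss ≈ 5953 × 7.41/100 ≈ 441.
Total lost output = 230 + 509 + 312 + 94 + 441 = 1586 billion.

$1,586 billion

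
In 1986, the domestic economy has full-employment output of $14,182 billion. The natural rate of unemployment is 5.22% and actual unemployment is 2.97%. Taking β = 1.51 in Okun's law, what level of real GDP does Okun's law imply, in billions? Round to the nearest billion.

$14,664 billion

Unemployment gap = 2.97 - 5.22 = -2.25 points, so the output gap is -1.51 × (-2.25) = 3.3975%.
Actual GDP = 14182 × (1 + 3.3975/100) = 14182 × 1.033975 ≈ 14664 billion.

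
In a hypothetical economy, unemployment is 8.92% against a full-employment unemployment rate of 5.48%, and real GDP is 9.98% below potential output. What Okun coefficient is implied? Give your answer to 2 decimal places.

Okun's law: output gap = -β × (u - u*).
-9.98 = -β × (8.92 - 5.48) = -β × 3.44, so β = 9.98/3.44 = 2.90.

β ≈ 2.90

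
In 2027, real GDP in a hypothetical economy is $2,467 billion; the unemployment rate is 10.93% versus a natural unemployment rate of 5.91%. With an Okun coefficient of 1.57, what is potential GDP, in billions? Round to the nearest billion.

Unemployment gap = 10.93 - 5.91 = 5.02 points, so output gap = -1.57 × 5.02 = -7.8814%.
Since Y = Y* × (1 + gap/100), Y* = 2467/0.921186 ≈ 2678 billion.

$2,678 billion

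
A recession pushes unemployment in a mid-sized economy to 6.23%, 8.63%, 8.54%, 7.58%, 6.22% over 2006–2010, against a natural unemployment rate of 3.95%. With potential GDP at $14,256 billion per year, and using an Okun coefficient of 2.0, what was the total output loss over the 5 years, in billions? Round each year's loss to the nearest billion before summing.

Year 2006: gap = -2.0 × (6.23 - 3.95) = -4.56%, loss ≈ 14256 × 4.56/100 ≈ 650.
Year 2007: gap = -2.0 × (8.63 - 3.95) = -9.36%, loss ≈ 14256 × 9.36/100 ≈ 1334.
Year 2008: gap = -2.0 × (8.54 - 3.95) = -9.18%, loss ≈ 14256 × 9.18/100 ≈ 1309.
Year 2009: gap = -2.0 × (7.58 - 3.95) = -7.26%, loss ≈ 14256 × 7.26/100 ≈ 1035.
Year 2010: gap = -2.0 × (6.22 - 3.95) = -4.54%, loss ≈ 14256 × 4.54/100 ≈ 647.
Total lost output = 650 + 1334 + 1309 + 1035 + 647 = 4975 billion.

$4,975 billion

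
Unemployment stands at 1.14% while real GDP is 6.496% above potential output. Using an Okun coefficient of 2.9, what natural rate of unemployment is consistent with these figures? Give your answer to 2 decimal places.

From Okun's law, u - u* = -(output gap)/β = -(6.496)/2.9 = -2.24 points.
So u* = 1.14 + 2.24 = 3.38%.

3.38%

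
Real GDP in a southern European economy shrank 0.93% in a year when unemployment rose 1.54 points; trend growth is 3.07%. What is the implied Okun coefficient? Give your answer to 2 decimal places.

β ≈ 2.60

Growth form: g_Y = g_Y* - β × Δu, so β = (g_Y* - g_Y)/Δu.
β = (3.07 + 0.93)/1.54 = 4/1.54 = 2.60.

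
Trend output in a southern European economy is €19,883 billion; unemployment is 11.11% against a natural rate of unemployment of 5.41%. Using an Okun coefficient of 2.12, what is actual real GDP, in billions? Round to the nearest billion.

Unemployment gap = 11.11 - 5.41 = 5.7 points, so the output gap is -2.12 × 5.7 = -12.084%.
Actual GDP = 19883 × (1 - 12.084/100) = 19883 × 0.87916 ≈ 17480 billion.

€17,480 billion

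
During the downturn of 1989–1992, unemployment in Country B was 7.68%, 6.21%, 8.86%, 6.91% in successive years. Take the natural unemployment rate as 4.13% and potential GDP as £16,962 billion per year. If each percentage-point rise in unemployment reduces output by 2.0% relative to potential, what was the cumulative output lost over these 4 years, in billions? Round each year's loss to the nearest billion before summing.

£4,458 billion

Year 1989: gap = -2.0 × (7.68 - 4.13) = -7.1%, loss ≈ 16962 × 7.1/100 ≈ 1204.
Year 1990: gap = -2.0 × (6.21 - 4.13) = -4.16%, loss ≈ 16962 × 4.16/100 ≈ 706.
Year 1991: gap = -2.0 × (8.86 - 4.13) = -9.46%, loss ≈ 16962 × 9.46/100 ≈ 1605.
Year 1992: gap = -2.0 × (6.91 - 4.13) = -5.56%, loss ≈ 16962 × 5.56/100 ≈ 943.
Total lost output = 1204 + 706 + 1605 + 943 = 4458 billion.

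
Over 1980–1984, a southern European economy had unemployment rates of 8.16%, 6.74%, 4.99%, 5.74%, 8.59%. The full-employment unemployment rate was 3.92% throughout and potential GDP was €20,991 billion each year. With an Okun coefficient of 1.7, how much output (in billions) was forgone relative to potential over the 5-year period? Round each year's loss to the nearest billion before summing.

Year 1980: gap = -1.7 × (8.16 - 3.92) = -7.208%, loss ≈ 20991 × 7.208/100 ≈ 1513.
Year 1981: gap = -1.7 × (6.74 - 3.92) = -4.794%, loss ≈ 20991 × 4.794/100 ≈ 1006.
Year 1982: gap = -1.7 × (4.99 - 3.92) = -1.819%, loss ≈ 20991 × 1.819/100 ≈ 382.
Year 1983: gap = -1.7 × (5.74 - 3.92) = -3.094%, loss ≈ 20991 × 3.094/100 ≈ 649.
Year 1984: gap = -1.7 × (8.59 - 3.92) = -7.939%, loss ≈ 20991 × 7.939/100 ≈ 1666.
Total lost output = 1513 + 1006 + 382 + 649 + 1666 = 5216 billion.

€5,216 billion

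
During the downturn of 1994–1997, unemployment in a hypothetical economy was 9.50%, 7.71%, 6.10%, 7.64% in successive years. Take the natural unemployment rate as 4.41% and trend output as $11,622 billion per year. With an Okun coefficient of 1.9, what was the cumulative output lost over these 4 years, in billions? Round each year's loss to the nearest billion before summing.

$2,939 billion

Year 1994: gap = -1.9 × (9.5 - 4.41) = -9.671%, loss ≈ 11622 × 9.671/100 ≈ 1124.
Year 1995: gap = -1.9 × (7.71 - 4.41) = -6.27%, loss ≈ 11622 × 6.27/100 ≈ 729.
Year 1996: gap = -1.9 × (6.1 - 4.41) = -3.211%, loss ≈ 11622 × 3.211/100 ≈ 373.
Year 1997: gap = -1.9 × (7.64 - 4.41) = -6.137%, loss ≈ 11622 × 6.137/100 ≈ 713.
Total lost output = 1124 + 729 + 373 + 713 = 2939 billion.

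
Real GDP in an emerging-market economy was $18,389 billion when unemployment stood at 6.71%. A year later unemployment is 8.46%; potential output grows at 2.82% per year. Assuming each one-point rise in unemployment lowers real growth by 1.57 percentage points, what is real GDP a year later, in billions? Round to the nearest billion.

$18,402 billion

Δu = 8.46 - 6.71 = 1.75 points.
Okun's law (growth form): g_Y = g_Y* - β × Δu = 2.82 - 1.57 × (1.75) = 2.82 - 2.7475 = 0.0725%.
Real GDP in the next year = 18389 × (1 + 0.0725/100) = 18389 × 1.000725 ≈ 18402 billion.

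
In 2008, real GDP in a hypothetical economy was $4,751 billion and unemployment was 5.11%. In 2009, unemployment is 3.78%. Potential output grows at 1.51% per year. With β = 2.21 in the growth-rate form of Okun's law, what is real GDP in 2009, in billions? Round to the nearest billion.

Δu = 3.78 - 5.11 = -1.33 points.
Okun's law (growth form): g_Y = g_Y* - β × Δu = 1.51 - 2.21 × (-1.33) = 1.51 + 2.9393 = 4.4493%.
Real GDP in the next year = 4751 × (1 + 4.4493/100) = 4751 × 1.044493 ≈ 4962 billion.

$4,962 billion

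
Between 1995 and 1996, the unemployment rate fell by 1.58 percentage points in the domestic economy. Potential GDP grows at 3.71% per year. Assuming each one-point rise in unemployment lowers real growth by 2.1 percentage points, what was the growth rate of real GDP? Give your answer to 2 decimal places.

Growth-rate Okun's law: g_Y = g_Y* - β × Δu.
g_Y = 3.71 - 2.1 × (-1.58) = 3.71 + 3.318 = 7.028%, i.e. 7.03% to 2 d.p.

7.03%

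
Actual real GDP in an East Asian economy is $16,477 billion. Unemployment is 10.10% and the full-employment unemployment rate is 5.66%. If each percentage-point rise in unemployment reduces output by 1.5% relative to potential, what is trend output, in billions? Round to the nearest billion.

Unemployment gap = 10.1 - 5.66 = 4.44 points, so output gap = -1.5 × 4.44 = -6.66%.
Since Y = Y* × (1 + gap/100), Y* = 16477/0.9334 ≈ 17653 billion.

$17,653 billion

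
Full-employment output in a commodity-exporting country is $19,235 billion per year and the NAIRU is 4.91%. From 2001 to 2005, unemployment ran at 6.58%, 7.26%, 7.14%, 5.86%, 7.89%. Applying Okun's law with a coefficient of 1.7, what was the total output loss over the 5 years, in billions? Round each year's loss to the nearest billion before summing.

Year 2001: gap = -1.7 × (6.58 - 4.91) = -2.839%, loss ≈ 19235 × 2.839/100 ≈ 546.
Year 2002: gap = -1.7 × (7.26 - 4.91) = -3.995%, loss ≈ 19235 × 3.995/100 ≈ 768.
Year 2003: gap = -1.7 × (7.14 - 4.91) = -3.791%, loss ≈ 19235 × 3.791/100 ≈ 729.
Year 2004: gap = -1.7 × (5.86 - 4.91) = -1.615%, loss ≈ 19235 × 1.615/100 ≈ 311.
Year 2005: gap = -1.7 × (7.89 - 4.91) = -5.066%, loss ≈ 19235 × 5.066/100 ≈ 974.
Total lost output = 546 + 768 + 729 + 311 + 974 = 3328 billion.

$3,328 billion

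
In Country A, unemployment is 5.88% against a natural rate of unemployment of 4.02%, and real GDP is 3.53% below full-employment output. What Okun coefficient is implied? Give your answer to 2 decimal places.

Okun's law: output gap = -β × (u - u*).
-3.53 = -β × (5.88 - 4.02) = -β × 1.86, so β = 3.53/1.86 = 1.90.

β ≈ 1.90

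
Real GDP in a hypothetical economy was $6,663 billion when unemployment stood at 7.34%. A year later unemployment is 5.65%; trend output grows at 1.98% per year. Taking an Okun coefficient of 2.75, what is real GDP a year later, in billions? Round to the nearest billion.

$7,105 billion

Δu = 5.65 - 7.34 = -1.69 points.
Okun's law (growth form): g_Y = g_Y* - β × Δu = 1.98 - 2.75 × (-1.69) = 1.98 + 4.6475 = 6.6275%.
Real GDP in the next year = 6663 × (1 + 6.6275/100) = 6663 × 1.066275 ≈ 7105 billion.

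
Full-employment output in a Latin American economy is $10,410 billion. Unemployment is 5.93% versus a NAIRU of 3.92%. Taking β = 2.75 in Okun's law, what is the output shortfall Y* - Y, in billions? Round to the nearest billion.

$575 billion

Output gap = -2.75 × (5.93 - 3.92) = -2.75 × 2.01 = -5.5275%.
Actual GDP ≈ 10410 × 0.944725 ≈ 9835 billion, so the shortfall is 10410 - 9835 = 575 billion.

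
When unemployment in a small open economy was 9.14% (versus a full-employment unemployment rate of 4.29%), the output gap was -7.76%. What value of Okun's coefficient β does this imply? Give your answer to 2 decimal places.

Okun's law: output gap = -β × (u - u*).
-7.76 = -β × (9.14 - 4.29) = -β × 4.85, so β = 7.76/4.85 = 1.60.

β ≈ 1.60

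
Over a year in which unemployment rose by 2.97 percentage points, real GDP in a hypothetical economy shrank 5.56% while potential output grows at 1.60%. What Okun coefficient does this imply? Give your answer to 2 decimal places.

β ≈ 2.41

Growth form: g_Y = g_Y* - β × Δu, so β = (g_Y* - g_Y)/Δu.
β = (1.6 + 5.56)/2.97 = 7.16/2.97 = 2.41.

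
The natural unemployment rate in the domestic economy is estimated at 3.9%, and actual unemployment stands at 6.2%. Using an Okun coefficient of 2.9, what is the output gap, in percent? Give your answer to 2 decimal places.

-6.67%

The unemployment gap is 6.2 - 3.9 = 2.3 percentage points.
Okun's law gives an output gap of -2.9 × 2.3 = -6.67%, i.e. 6.67% below potential.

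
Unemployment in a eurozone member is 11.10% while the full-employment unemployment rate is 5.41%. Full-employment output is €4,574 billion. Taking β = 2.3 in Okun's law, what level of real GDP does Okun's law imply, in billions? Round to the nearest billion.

Unemployment gap = 11.1 - 5.41 = 5.69 points, so the output gap is -2.3 × 5.69 = -13.087%.
Actual GDP = 4574 × (1 - 13.087/100) = 4574 × 0.86913 ≈ 3975 billion.

€3,975 billion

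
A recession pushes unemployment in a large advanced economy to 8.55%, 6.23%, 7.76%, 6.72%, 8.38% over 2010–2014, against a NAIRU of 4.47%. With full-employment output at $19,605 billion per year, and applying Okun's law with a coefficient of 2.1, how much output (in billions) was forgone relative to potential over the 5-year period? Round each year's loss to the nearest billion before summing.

$6,296 billion

Year 2010: gap = -2.1 × (8.55 - 4.47) = -8.568%, loss ≈ 19605 × 8.568/100 ≈ 1680.
Year 2011: gap = -2.1 × (6.23 - 4.47) = -3.696%, loss ≈ 19605 × 3.696/100 ≈ 725.
Year 2012: gap = -2.1 × (7.76 - 4.47) = -6.909%, loss ≈ 19605 × 6.909/100 ≈ 1355.
Year 2013: gap = -2.1 × (6.72 - 4.47) = -4.725%, loss ≈ 19605 × 4.725/100 ≈ 926.
Year 2014: gap = -2.1 × (8.38 - 4.47) = -8.211%, loss ≈ 19605 × 8.211/100 ≈ 1610.
Total lost output = 1680 + 725 + 1355 + 926 + 1610 = 6296 billion.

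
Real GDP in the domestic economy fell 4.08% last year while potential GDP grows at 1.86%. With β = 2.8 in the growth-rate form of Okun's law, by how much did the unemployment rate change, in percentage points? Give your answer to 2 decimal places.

2.12 percentage points

Growth-rate Okun's law: g_Y = g_Y* - β × Δu, so Δu = (g_Y* - g_Y)/β.
Δu = (1.86 + 4.08)/2.8 = 5.94/2.8 = 2.12 percentage points.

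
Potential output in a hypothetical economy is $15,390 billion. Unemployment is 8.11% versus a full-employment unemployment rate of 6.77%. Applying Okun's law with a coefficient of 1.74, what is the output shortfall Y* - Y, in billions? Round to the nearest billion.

$359 billion

Output gap = -1.74 × (8.11 - 6.77) = -1.74 × 1.34 = -2.3316%.
Actual GDP ≈ 15390 × 0.976684 ≈ 15031 billion, so the shortfall is 15390 - 15031 = 359 billion.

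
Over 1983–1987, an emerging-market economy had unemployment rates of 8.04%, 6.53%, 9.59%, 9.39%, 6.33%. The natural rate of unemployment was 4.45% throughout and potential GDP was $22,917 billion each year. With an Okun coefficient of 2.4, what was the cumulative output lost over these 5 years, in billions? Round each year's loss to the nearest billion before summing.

Year 1983: gap = -2.4 × (8.04 - 4.45) = -8.616%, loss ≈ 22917 × 8.616/100 ≈ 1975.
Year 1984: gap = -2.4 × (6.53 - 4.45) = -4.992%, loss ≈ 22917 × 4.992/100 ≈ 1144.
Year 1985: gap = -2.4 × (9.59 - 4.45) = -12.336%, loss ≈ 22917 × 12.336/100 ≈ 2827.
Year 1986: gap = -2.4 × (9.39 - 4.45) = -11.856%, loss ≈ 22917 × 11.856/100 ≈ 2717.
Year 1987: gap = -2.4 × (6.33 - 4.45) = -4.512%, loss ≈ 22917 × 4.512/100 ≈ 1034.
Total lost output = 1975 + 1144 + 2827 + 2717 + 1034 = 9697 billion.

$9,697 billion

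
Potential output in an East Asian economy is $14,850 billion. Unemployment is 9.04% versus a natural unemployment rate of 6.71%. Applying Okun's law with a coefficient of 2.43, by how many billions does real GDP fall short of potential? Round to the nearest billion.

$841 billion

Output gap = -2.43 × (9.04 - 6.71) = -2.43 × 2.33 = -5.6619%.
Actual GDP ≈ 14850 × 0.943381 ≈ 14009 billion, so the shortfall is 14850 - 14009 = 841 billion.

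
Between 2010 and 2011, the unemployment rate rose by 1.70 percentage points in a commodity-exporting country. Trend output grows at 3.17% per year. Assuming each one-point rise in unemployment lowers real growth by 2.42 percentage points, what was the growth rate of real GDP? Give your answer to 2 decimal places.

Growth-rate Okun's law: g_Y = g_Y* - β × Δu.
g_Y = 3.17 - 2.42 × (1.70) = 3.17 - 4.114 = -0.944%, i.e. -0.94% to 2 d.p.

-0.94%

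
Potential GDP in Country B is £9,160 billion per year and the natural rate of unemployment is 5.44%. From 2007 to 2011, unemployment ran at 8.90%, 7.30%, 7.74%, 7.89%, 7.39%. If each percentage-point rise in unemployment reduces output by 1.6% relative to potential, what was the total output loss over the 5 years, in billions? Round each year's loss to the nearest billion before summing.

Year 2007: gap = -1.6 × (8.9 - 5.44) = -5.536%, loss ≈ 9160 × 5.536/100 ≈ 507.
Year 2008: gap = -1.6 × (7.3 - 5.44) = -2.976%, loss ≈ 9160 × 2.976/100 ≈ 273.
Year 2009: gap = -1.6 × (7.74 - 5.44) = -3.68%, loss ≈ 9160 × 3.68/100 ≈ 337.
Year 2010: gap = -1.6 × (7.89 - 5.44) = -3.92%, loss ≈ 9160 × 3.92/100 ≈ 359.
Year 2011: gap = -1.6 × (7.39 - 5.44) = -3.12%, loss ≈ 9160 × 3.12/100 ≈ 286.
Total lost output = 507 + 273 + 337 + 359 + 286 = 1762 billion.

£1,762 billion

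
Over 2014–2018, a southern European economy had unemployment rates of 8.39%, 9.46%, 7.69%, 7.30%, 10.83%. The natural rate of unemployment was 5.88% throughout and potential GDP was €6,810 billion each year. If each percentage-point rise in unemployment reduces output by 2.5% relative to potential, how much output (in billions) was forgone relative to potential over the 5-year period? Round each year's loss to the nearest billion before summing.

Year 2014: gap = -2.5 × (8.39 - 5.88) = -6.275%, loss ≈ 6810 × 6.275/100 ≈ 427.
Year 2015: gap = -2.5 × (9.46 - 5.88) = -8.95%, loss ≈ 6810 × 8.95/100 ≈ 609.
Year 2016: gap = -2.5 × (7.69 - 5.88) = -4.525%, loss ≈ 6810 × 4.525/100 ≈ 308.
Year 2017: gap = -2.5 × (7.3 - 5.88) = -3.55%, loss ≈ 6810 × 3.55/100 ≈ 242.
Year 2018: gap = -2.5 × (10.83 - 5.88) = -12.375%, loss ≈ 6810 × 12.375/100 ≈ 843.
Total lost output = 427 + 609 + 308 + 242 + 843 = 2429 billion.

€2,429 billion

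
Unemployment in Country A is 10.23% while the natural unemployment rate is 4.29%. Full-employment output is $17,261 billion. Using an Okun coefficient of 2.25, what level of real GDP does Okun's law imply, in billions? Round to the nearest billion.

Unemployment gap = 10.23 - 4.29 = 5.94 points, so the output gap is -2.25 × 5.94 = -13.365%.
Actual GDP = 17261 × (1 - 13.365/100) = 17261 × 0.86635 ≈ 14954 billion.

$14,954 billion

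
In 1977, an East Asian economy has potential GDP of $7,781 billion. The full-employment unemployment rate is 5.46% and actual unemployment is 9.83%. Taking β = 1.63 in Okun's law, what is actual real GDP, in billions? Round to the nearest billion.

Unemployment gap = 9.83 - 5.46 = 4.37 points, so the output gap is -1.63 × 4.37 = -7.1231%.
Actual GDP = 7781 × (1 - 7.1231/100) = 7781 × 0.928769 ≈ 7227 billion.

$7,227 billion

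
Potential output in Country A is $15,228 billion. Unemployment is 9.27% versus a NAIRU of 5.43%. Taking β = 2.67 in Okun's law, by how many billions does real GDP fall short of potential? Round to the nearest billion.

Output gap = -2.67 × (9.27 - 5.43) = -2.67 × 3.84 = -10.2528%.
Actual GDP ≈ 15228 × 0.897472 ≈ 13667 billion, so the shortfall is 15228 - 13667 = 1561 billion.

$1,561 billion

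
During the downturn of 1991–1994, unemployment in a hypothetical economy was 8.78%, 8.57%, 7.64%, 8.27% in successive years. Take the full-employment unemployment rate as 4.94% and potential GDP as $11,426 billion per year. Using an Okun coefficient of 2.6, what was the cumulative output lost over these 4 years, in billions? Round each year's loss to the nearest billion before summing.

$4,010 billion

Year 1991: gap = -2.6 × (8.78 - 4.94) = -9.984%, loss ≈ 11426 × 9.984/100 ≈ 1141.
Year 1992: gap = -2.6 × (8.57 - 4.94) = -9.438%, loss ≈ 11426 × 9.438/100 ≈ 1078.
Year 1993: gap = -2.6 × (7.64 - 4.94) = -7.02%, loss ≈ 11426 × 7.02/100 ≈ 802.
Year 1994: gap = -2.6 × (8.27 - 4.94) = -8.658%, loss ≈ 11426 × 8.658/100 ≈ 989.
Total lost output = 1141 + 1078 + 802 + 989 = 4010 billion.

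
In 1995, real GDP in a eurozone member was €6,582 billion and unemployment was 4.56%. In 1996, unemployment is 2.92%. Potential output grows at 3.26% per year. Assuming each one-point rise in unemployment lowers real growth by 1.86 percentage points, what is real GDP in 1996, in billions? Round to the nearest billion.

€6,997 billion

Δu = 2.92 - 4.56 = -1.64 points.
Okun's law (growth form): g_Y = g_Y* - β × Δu = 3.26 - 1.86 × (-1.64) = 3.26 + 3.0504 = 6.3104%.
Real GDP in the next year = 6582 × (1 + 6.3104/100) = 6582 × 1.063104 ≈ 6997 billion.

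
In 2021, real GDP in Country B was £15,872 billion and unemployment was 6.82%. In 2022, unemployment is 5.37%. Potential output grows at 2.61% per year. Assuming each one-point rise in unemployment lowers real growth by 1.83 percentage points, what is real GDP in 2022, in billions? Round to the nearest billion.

Δu = 5.37 - 6.82 = -1.45 points.
Okun's law (growth form): g_Y = g_Y* - β × Δu = 2.61 - 1.83 × (-1.45) = 2.61 + 2.6535 = 5.2635%.
Real GDP in the next year = 15872 × (1 + 5.2635/100) = 15872 × 1.052635 ≈ 16707 billion.

£16,707 billion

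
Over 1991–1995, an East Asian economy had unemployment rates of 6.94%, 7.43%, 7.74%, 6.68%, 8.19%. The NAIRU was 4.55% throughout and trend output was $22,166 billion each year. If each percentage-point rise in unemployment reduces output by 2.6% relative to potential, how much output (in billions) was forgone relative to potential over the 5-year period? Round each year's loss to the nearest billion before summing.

Year 1991: gap = -2.6 × (6.94 - 4.55) = -6.214%, loss ≈ 22166 × 6.214/100 ≈ 1377.
Year 1992: gap = -2.6 × (7.43 - 4.55) = -7.488%, loss ≈ 22166 × 7.488/100 ≈ 1660.
Year 1993: gap = -2.6 × (7.74 - 4.55) = -8.294%, loss ≈ 22166 × 8.294/100 ≈ 1838.
Year 1994: gap = -2.6 × (6.68 - 4.55) = -5.538%, loss ≈ 22166 × 5.538/100 ≈ 1228.
Year 1995: gap = -2.6 × (8.19 - 4.55) = -9.464%, loss ≈ 22166 × 9.464/100 ≈ 2098.
Total lost output = 1377 + 1660 + 1838 + 1228 + 2098 = 8201 billion.

$8,201 billion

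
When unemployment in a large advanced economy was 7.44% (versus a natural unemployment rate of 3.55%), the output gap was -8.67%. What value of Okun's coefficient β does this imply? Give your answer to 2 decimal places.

Okun's law: output gap = -β × (u - u*).
-8.67 = -β × (7.44 - 3.55) = -β × 3.89, so β = 8.67/3.89 = 2.23.

β ≈ 2.23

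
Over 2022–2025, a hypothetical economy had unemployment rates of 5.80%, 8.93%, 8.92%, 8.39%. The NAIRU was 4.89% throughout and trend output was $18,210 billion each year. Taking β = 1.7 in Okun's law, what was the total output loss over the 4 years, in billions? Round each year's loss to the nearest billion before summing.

Year 2022: gap = -1.7 × (5.8 - 4.89) = -1.547%, loss ≈ 18210 × 1.547/100 ≈ 282.
Year 2023: gap = -1.7 × (8.93 - 4.89) = -6.868%, loss ≈ 18210 × 6.868/100 ≈ 1251.
Year 2024: gap = -1.7 × (8.92 - 4.89) = -6.851%, loss ≈ 18210 × 6.851/100 ≈ 1248.
Year 2025: gap = -1.7 × (8.39 - 4.89) = -5.95%, loss ≈ 18210 × 5.95/100 ≈ 1083.
Total lost output = 282 + 1251 + 1248 + 1083 = 3864 billion.

$3,864 billion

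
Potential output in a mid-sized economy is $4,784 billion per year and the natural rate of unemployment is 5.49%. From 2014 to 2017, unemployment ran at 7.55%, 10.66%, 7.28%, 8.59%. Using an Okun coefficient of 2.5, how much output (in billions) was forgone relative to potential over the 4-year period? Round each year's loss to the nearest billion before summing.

$1,449 billion

Year 2014: gap = -2.5 × (7.55 - 5.49) = -5.15%, loss ≈ 4784 × 5.15/100 ≈ 246.
Year 2015: gap = -2.5 × (10.66 - 5.49) = -12.925%, loss ≈ 4784 × 12.925/100 ≈ 618.
Year 2016: gap = -2.5 × (7.28 - 5.49) = -4.475%, loss ≈ 4784 × 4.475/100 ≈ 214.
Year 2017: gap = -2.5 × (8.59 - 5.49) = -7.75%, loss ≈ 4784 × 7.75/100 ≈ 371.
Total lost output = 246 + 618 + 214 + 371 = 1449 billion.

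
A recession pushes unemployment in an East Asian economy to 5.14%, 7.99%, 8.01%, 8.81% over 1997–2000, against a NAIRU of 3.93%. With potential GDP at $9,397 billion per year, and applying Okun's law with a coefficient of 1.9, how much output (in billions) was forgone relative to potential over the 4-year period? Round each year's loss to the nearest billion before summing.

$2,540 billion

Year 1997: gap = -1.9 × (5.14 - 3.93) = -2.299%, loss ≈ 9397 × 2.299/100 ≈ 216.
Year 1998: gap = -1.9 × (7.99 - 3.93) = -7.714%, loss ≈ 9397 × 7.714/100 ≈ 725.
Year 1999: gap = -1.9 × (8.01 - 3.93) = -7.752%, loss ≈ 9397 × 7.752/100 ≈ 728.
Year 2000: gap = -1.9 × (8.81 - 3.93) = -9.272%, loss ≈ 9397 × 9.272/100 ≈ 871.
Total lost output = 216 + 725 + 728 + 871 = 2540 billion.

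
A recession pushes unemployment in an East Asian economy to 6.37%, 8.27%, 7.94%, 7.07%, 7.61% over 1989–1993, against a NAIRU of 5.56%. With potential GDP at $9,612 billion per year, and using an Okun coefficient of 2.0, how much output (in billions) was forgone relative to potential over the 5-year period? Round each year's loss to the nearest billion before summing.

$1,819 billion

Year 1989: gap = -2.0 × (6.37 - 5.56) = -1.62%, loss ≈ 9612 × 1.62/100 ≈ 156.
Year 1990: gap = -2.0 × (8.27 - 5.56) = -5.42%, loss ≈ 9612 × 5.42/100 ≈ 521.
Year 1991: gap = -2.0 × (7.94 - 5.56) = -4.76%, loss ≈ 9612 × 4.76/100 ≈ 458.
Year 1992: gap = -2.0 × (7.07 - 5.56) = -3.02%, loss ≈ 9612 × 3.02/100 ≈ 290.
Year 1993: gap = -2.0 × (7.61 - 5.56) = -4.1%, loss ≈ 9612 × 4.1/100 ≈ 394.
Total lost output = 156 + 521 + 458 + 290 + 394 = 1819 billion.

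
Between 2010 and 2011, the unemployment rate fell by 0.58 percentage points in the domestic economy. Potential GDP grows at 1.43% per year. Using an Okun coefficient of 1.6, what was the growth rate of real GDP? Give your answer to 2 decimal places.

2.36%

Growth-rate Okun's law: g_Y = g_Y* - β × Δu.
g_Y = 1.43 - 1.6 × (-0.58) = 1.43 + 0.928 = 2.358%, i.e. 2.36% to 2 d.p.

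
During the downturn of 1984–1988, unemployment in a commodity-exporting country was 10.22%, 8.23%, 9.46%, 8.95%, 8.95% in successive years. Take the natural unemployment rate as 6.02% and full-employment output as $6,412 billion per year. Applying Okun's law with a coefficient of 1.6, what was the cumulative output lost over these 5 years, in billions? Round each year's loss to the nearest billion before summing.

$1,613 billion

Year 1984: gap = -1.6 × (10.22 - 6.02) = -6.72%, loss ≈ 6412 × 6.72/100 ≈ 431.
Year 1985: gap = -1.6 × (8.23 - 6.02) = -3.536%, loss ≈ 6412 × 3.536/100 ≈ 227.
Year 1986: gap = -1.6 × (9.46 - 6.02) = -5.504%, loss ≈ 6412 × 5.504/100 ≈ 353.
Year 1987: gap = -1.6 × (8.95 - 6.02) = -4.688%, loss ≈ 6412 × 4.688/100 ≈ 301.
Year 1988: gap = -1.6 × (8.95 - 6.02) = -4.688%, loss ≈ 6412 × 4.688/100 ≈ 301.
Total lost output = 431 + 227 + 353 + 301 + 301 = 1613 billion.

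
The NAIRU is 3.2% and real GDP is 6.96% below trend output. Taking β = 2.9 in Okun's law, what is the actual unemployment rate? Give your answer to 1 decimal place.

From Okun's law, u - u* = -(output gap)/β = -(-6.96)/2.9 = 2.4 points.
So u = 3.2 + 2.4 = 5.6%.

5.6%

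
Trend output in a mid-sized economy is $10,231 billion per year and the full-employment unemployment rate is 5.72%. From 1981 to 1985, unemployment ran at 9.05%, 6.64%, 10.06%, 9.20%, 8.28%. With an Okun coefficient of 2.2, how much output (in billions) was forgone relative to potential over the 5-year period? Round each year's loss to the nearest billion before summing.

Year 1981: gap = -2.2 × (9.05 - 5.72) = -7.326%, loss ≈ 10231 × 7.326/100 ≈ 750.
Year 1982: gap = -2.2 × (6.64 - 5.72) = -2.024%, loss ≈ 10231 × 2.024/100 ≈ 207.
Year 1983: gap = -2.2 × (10.06 - 5.72) = -9.548%, loss ≈ 10231 × 9.548/100 ≈ 977.
Year 1984: gap = -2.2 × (9.2 - 5.72) = -7.656%, loss ≈ 10231 × 7.656/100 ≈ 783.
Year 1985: gap = -2.2 × (8.28 - 5.72) = -5.632%, loss ≈ 10231 × 5.632/100 ≈ 576.
Total lost output = 750 + 207 + 977 + 783 + 576 = 3293 billion.

$3,293 billion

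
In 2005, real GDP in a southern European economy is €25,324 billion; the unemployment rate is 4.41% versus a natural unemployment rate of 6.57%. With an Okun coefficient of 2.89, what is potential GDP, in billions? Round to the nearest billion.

Unemployment gap = 4.41 - 6.57 = -2.16 points, so output gap = -2.89 × (-2.16) = 6.2424%.
Since Y = Y* × (1 + gap/100), Y* = 25324/1.062424 ≈ 23836 billion.

€23,836 billion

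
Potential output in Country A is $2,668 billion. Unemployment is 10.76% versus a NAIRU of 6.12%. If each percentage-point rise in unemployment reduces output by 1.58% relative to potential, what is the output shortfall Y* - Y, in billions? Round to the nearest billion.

$196 billion

Output gap = -1.58 × (10.76 - 6.12) = -1.58 × 4.64 = -7.3312%.
Actual GDP ≈ 2668 × 0.926688 ≈ 2472 billion, so the shortfall is 2668 - 2472 = 196 billion.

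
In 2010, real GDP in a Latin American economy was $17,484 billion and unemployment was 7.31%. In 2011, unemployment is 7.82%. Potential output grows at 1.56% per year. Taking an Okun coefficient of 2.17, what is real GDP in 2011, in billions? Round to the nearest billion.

Δu = 7.82 - 7.31 = 0.51 points.
Okun's law (growth form): g_Y = g_Y* - β × Δu = 1.56 - 2.17 × (0.51) = 1.56 - 1.1067 = 0.4533%.
Real GDP in the next year = 17484 × (1 + 0.4533/100) = 17484 × 1.004533 ≈ 17563 billion.

$17,563 billion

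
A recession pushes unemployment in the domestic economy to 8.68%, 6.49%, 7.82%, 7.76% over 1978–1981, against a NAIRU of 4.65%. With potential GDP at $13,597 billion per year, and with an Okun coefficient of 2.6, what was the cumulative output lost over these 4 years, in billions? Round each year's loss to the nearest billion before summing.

$4,295 billion

Year 1978: gap = -2.6 × (8.68 - 4.65) = -10.478%, loss ≈ 13597 × 10.478/100 ≈ 1425.
Year 1979: gap = -2.6 × (6.49 - 4.65) = -4.784%, loss ≈ 13597 × 4.784/100 ≈ 650.
Year 1980: gap = -2.6 × (7.82 - 4.65) = -8.242%, loss ≈ 13597 × 8.242/100 ≈ 1121.
Year 1981: gap = -2.6 × (7.76 - 4.65) = -8.086%, loss ≈ 13597 × 8.086/100 ≈ 1099.
Total lost output = 1425 + 650 + 1121 + 1099 = 4295 billion.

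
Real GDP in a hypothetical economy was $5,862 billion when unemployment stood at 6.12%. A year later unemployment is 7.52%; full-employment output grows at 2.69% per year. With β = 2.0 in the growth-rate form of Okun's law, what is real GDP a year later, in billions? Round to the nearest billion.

Δu = 7.52 - 6.12 = 1.4 points.
Okun's law (growth form): g_Y = g_Y* - β × Δu = 2.69 - 2.0 × (1.40) = 2.69 - 2.8 = -0.11%.
Real GDP in the next year = 5862 × (1 - 0.11/100) = 5862 × 0.9989 ≈ 5856 billion.

$5,856 billion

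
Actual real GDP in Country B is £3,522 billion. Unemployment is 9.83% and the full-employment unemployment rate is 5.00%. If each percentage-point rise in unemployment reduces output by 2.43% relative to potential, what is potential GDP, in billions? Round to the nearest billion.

Unemployment gap = 9.83 - 5 = 4.83 points, so output gap = -2.43 × 4.83 = -11.7369%.
Since Y = Y* × (1 + gap/100), Y* = 3522/0.882631 ≈ 3990 billion.

£3,990 billion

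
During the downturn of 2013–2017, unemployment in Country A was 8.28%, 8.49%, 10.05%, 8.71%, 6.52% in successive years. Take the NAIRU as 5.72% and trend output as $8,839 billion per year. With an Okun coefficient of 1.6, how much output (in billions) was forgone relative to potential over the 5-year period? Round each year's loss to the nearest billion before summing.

Year 2013: gap = -1.6 × (8.28 - 5.72) = -4.096%, loss ≈ 8839 × 4.096/100 ≈ 362.
Year 2014: gap = -1.6 × (8.49 - 5.72) = -4.432%, loss ≈ 8839 × 4.432/100 ≈ 392.
Year 2015: gap = -1.6 × (10.05 - 5.72) = -6.928%, loss ≈ 8839 × 6.928/100 ≈ 612.
Year 2016: gap = -1.6 × (8.71 - 5.72) = -4.784%, loss ≈ 8839 × 4.784/100 ≈ 423.
Year 2017: gap = -1.6 × (6.52 - 5.72) = -1.28%, loss ≈ 8839 × 1.28/100 ≈ 113.
Total lost output = 362 + 392 + 612 + 423 + 113 = 1902 billion.

$1,902 billion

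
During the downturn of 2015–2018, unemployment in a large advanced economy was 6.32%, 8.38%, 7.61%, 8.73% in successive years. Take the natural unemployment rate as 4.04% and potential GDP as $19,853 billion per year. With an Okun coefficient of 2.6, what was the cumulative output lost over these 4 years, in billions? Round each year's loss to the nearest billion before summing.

$7,681 billion

Year 2015: gap = -2.6 × (6.32 - 4.04) = -5.928%, loss ≈ 19853 × 5.928/100 ≈ 1177.
Year 2016: gap = -2.6 × (8.38 - 4.04) = -11.284%, loss ≈ 19853 × 11.284/100 ≈ 2240.
Year 2017: gap = -2.6 × (7.61 - 4.04) = -9.282%, loss ≈ 19853 × 9.282/100 ≈ 1843.
Year 2018: gap = -2.6 × (8.73 - 4.04) = -12.194%, loss ≈ 19853 × 12.194/100 ≈ 2421.
Total lost output = 1177 + 2240 + 1843 + 2421 = 7681 billion.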